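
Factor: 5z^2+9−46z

Need a pair with product 5·9 = 45 and sum −46: that's −1 and −45.
Split the middle term: 5z^2−z − 45z+9 = z(5z−1) − 9(5z−1).

(5z−1)(z−9)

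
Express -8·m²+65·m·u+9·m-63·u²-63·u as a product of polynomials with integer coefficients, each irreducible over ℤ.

-(8·m-9·u-9)·(m-7·u)

Group: -m·(8·m-9·u-9) + 7·u·(8·m-9·u-9); both groups contain (8·m-9·u-9).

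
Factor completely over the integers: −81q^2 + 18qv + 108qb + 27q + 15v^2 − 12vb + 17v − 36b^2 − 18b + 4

−(9q + 3v − 6b + 1)(9q − 5v − 6b − 4)

Group: −9q(9q − 5v − 6b − 4) + (−3v + 6b − 1)(9q − 5v − 6b − 4); both groups contain (9q − 5v − 6b − 4).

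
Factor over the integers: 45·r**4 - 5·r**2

5·r**2·(3·r + 1)·(3·r - 1)

Pull out the common factor 5·r**2; 9·r**2 - 1 is a difference of squares.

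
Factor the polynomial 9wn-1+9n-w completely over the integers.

(9n-1)(w+1)

Group as (9wn-w) + (9n-1) = w(9n-1) + (9n-1).
Both groups share the factor (9n-1).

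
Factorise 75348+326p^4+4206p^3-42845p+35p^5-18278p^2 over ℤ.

Trying the rational-root candidates, p = 4 is a root, giving the factor (p-4) and quotient 35p^4+466p^3+6070p^2+6002p-18837.
Then p = -13/5 is a root, giving the factor (5p+13) and quotient 7p^3+75p^2+1019p-1449.
Then p = 9/7 is a root, giving the factor (7p-9) and quotient p^2+12p+161.
The quadratic p^2+12p+161 has discriminant -500 < 0 and is irreducible over ℤ.

(5p+13)(7p-9)(p-4)(p^2+12p+161)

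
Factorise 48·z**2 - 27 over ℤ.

Every term has a factor of 3. Then 16·z**2 - 9 = (4·z)² − (3)².

3·(4·z + 3)·(4·z - 3)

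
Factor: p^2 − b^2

Group: p·(p − b) + b·(p − b); both groups contain (p − b).

(p − b)·(p + b)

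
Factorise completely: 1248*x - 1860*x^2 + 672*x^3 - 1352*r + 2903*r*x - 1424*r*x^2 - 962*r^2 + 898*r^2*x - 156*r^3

Group: 13*r*(-12*r^2 + 58*r*x - 74*r - 56*x^2 + 155*x - 104) - 12*x*(-12*r^2 + 58*r*x - 74*r - 56*x^2 + 155*x - 104); both groups contain (-12*r^2 + 58*r*x - 74*r - 56*x^2 + 155*x - 104), so (13*r - 12*x) is a factor with cofactor -12*r^2 + 58*r*x - 74*r - 56*x^2 + 155*x - 104.
The cofactor groups again: -12*r^2 + 58*r*x - 74*r - 56*x^2 + 155*x - 104 = -6*r*(2*r - 7*x + 8) + (8*x - 13)*(2*r - 7*x + 8); both groups contain (2*r - 7*x + 8), giving -(6*r - 8*x + 13)*(2*r - 7*x + 8).

-(13*r - 12*x)*(2*r - 7*x + 8)*(6*r - 8*x + 13)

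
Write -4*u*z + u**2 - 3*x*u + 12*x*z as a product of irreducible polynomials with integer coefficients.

Group: -3*x*(u - 4*z) + u*(u - 4*z); both groups contain (u - 4*z).

-(3*x - u)*(u - 4*z)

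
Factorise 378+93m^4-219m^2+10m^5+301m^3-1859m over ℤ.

(2m+7)(5m-1)(m-2)(m^2+8m+27)

Among the possible rational roots, m = 1/5 is a root, so (5m-1) divides it; the quotient is 2m^4+19m^3+64m^2-31m-378.
Continuing, m = 2 is a root, so (m-2) divides it; the quotient is 2m^3+23m^2+110m+189.
Next, m = -7/2 is a root, so (2m+7) is a factor; dividing leaves m^2+8m+27.
The quadratic m^2+8m+27 has discriminant -44 < 0 and is irreducible over ℤ.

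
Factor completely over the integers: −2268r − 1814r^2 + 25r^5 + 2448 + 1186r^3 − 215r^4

Testing divisors of the constant over divisors of the leading coefficient, r = 4/5 is a root, so (5r − 4) divides it; the quotient is 5r^4 − 39r^3 + 206r^2 − 198r − 612.
Then r = 3 is a root, so (r − 3) is a factor; dividing leaves 5r^3 − 24r^2 + 134r + 204.
Continuing, r = −6/5 is a root, so (5r + 6) divides it; the quotient is r^2 − 6r + 34.
The quadratic r^2 − 6r + 34 has discriminant −100 < 0 and is irreducible over ℤ.

(5r + 6)(5r − 4)(r − 3)(r^2 − 6r + 34)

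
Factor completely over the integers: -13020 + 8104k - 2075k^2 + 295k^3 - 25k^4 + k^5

(k - 5)(k - 6)(k - 7)(k^2 - 7k + 62)

Testing divisors of the constant over divisors of the leading coefficient, k = 6 is a root, so (k - 6) is a factor; dividing leaves k^4 - 19k^3 + 181k^2 - 989k + 2170.
Then k = 5 is a root, so (k - 5) divides it; the quotient is k^3 - 14k^2 + 111k - 434.
Next, k = 7 is a root, so (k - 7) is a factor; dividing leaves k^2 - 7k + 62.
The quadratic k^2 - 7k + 62 has discriminant -199 < 0 and is irreducible over ℤ.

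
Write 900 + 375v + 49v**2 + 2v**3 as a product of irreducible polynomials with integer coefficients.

Testing divisors of the constant over divisors of the leading coefficient, v = −12 is a root, so (v + 12) is a factor; dividing leaves 2v**2 + 25v + 75.
The remaining quadratic factors as (2v + 15)(v + 5).

(2v + 15)(v + 12)(v + 5)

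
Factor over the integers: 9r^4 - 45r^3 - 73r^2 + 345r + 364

(3r + 7)(3r - 13)(r + 1)(r - 4)

Among the possible rational roots, r = 13/3 is a root, so (3r - 13) divides it; the quotient is 3r^3 - 2r^2 - 33r - 28.
Then r = -1 is a root, so (r + 1) is a factor; dividing leaves 3r^2 - 5r - 28.
The remaining quadratic factors as (3r + 7)(r - 4).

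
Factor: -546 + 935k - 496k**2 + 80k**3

Among the possible rational roots, k = 7/4 is a root, so (4k - 7) divides it; the quotient is 20k**2 - 89k + 78.
The remaining quadratic factors as (4k - 13)(5k - 6).

(4k - 13)(4k - 7)(5k - 6)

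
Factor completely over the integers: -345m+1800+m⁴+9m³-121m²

(m+15)(m+5)(m-3)(m-8)

By the rational root theorem, m = -15 is a root, so (m+15) is a factor; dividing leaves m³-6m²-31m+120.
Continuing, m = 3 is a root, so (m-3) is a factor; dividing leaves m²-3m-40.
The remaining quadratic factors as (m+5)(m-8).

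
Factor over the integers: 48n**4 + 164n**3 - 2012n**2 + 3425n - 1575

Testing divisors of the constant over divisors of the leading coefficient, n = 5/4 is a root, so (4n - 5) divides it; the quotient is 12n**3 + 56n**2 - 433n + 315.
Next, n = 7/2 is a root, giving the factor (2n - 7) and quotient 6n**2 + 49n - 45.
The remaining quadratic factors as (6n - 5)(n + 9).

(2n - 7)(4n - 5)(6n - 5)(n + 9)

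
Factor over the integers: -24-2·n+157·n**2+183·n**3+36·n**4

By the rational root theorem, n = 1/3 is a root, so (3·n-1) divides it; the quotient is 12·n**3+65·n**2+74·n+24.
Then n = -2/3 is a root, so (3·n+2) is a factor; dividing leaves 4·n**2+19·n+12.
The remaining quadratic factors as (n+4)(4·n+3).

(3·n+2)·(3·n-1)·(4·n+3)·(n+4)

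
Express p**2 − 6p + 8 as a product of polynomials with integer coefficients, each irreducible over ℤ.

Two integers with product 8 and sum −6 are −4 and −2.

(p − 2)(p − 4)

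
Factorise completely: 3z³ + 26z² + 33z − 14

(3z − 1)(z + 2)(z + 7)

Testing divisors of the constant over divisors of the leading coefficient, z = 1/3 is a root, giving the factor (3z − 1) and quotient z² + 9z + 14.
The remaining quadratic factors as (z + 2)(z + 7).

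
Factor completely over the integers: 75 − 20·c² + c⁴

(c² − 15)·(c² − 5)

Substitute u = c² to get a quadratic in u, then factor.
c² − 15 is irreducible over ℤ (15 is not a perfect square).
c² − 5 is irreducible over ℤ (5 is not a perfect square).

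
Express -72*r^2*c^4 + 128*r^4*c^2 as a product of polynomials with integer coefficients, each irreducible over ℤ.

8*c^2*r^2*(4*r - 3*c)*(4*r + 3*c)

Every term has a factor of 8*r^2*c^2. Then 16*r^2 - 9*c^2 = (4*r)² − (3*c)².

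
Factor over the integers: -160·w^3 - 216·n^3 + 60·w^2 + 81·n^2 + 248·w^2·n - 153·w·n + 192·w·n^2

Group: 8·w·(-20·w^2 + 51·w·n - 27·n^2) + (8·n - 3)·(-20·w^2 + 51·w·n - 27·n^2); both groups contain (-20·w^2 + 51·w·n - 27·n^2), so (8·w + 8·n - 3) is a factor with cofactor -20·w^2 + 51·w·n - 27·n^2.
The cofactor groups again: -20·w^2 + 51·w·n - 27·n^2 = -5·w·(4·w - 3·n) + 9·n·(4·w - 3·n); both groups contain (4·w - 3·n), giving -(5·w - 9·n)·(4·w - 3·n).

-(4·w - 3·n)·(5·w - 9·n)·(8·w + 8·n - 3)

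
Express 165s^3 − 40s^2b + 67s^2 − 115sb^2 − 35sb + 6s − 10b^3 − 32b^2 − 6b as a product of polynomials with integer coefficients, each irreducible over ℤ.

Group: 15s(11s^2 − 10sb + 3s − b^2 − 3b) + (10b + 2)(11s^2 − 10sb + 3s − b^2 − 3b); both groups contain (11s^2 − 10sb + 3s − b^2 − 3b), so (15s + 10b + 2) is a factor with cofactor 11s^2 − 10sb + 3s − b^2 − 3b.
The cofactor groups again: 11s^2 − 10sb + 3s − b^2 − 3b = 11s(s − b) + (b + 3)(s − b); both groups contain (s − b), giving (11s + b + 3)(s − b).

(s − b)(15s + 10b + 2)(11s + b + 3)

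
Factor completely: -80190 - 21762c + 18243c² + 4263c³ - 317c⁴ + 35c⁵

By the rational root theorem, c = -3 is a root, so (c + 3) divides it; the quotient is 35c⁴ - 422c³ + 5529c² + 1656c - 26730.
Then c = -15/7 is a root, so (7c + 15) divides it; the quotient is 5c³ - 71c² + 942c - 1782.
Next, c = 11/5 is a root, so (5c - 11) is a factor; dividing leaves c² - 12c + 162.
The quadratic c² - 12c + 162 has discriminant -504 < 0 and is irreducible over ℤ.

(5c - 11)(7c + 15)(c + 3)(c² - 12c + 162)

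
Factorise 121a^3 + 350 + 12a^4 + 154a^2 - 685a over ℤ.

Trying the rational-root candidates, a = 5/4 is a root, giving the factor (4a - 5) and quotient 3a^3 + 34a^2 + 81a - 70.
Next, a = -7 is a root, so (a + 7) is a factor; dividing leaves 3a^2 + 13a - 10.
The remaining quadratic factors as (a + 5)(3a - 2).

(3a - 2)(4a - 5)(a + 5)(a + 7)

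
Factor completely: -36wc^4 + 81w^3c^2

9c^2w(3w - 2c)(3w + 2c)

Every term has a factor of 9wc^2. Then 9w^2 - 4c^2 = (3w)² − (2c)².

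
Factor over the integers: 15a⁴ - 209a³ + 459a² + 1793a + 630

(3a + 5)(5a + 2)(a - 7)(a - 9)

Testing divisors of the constant over divisors of the leading coefficient, a = 7 is a root, giving the factor (a - 7) and quotient 15a³ - 104a² - 269a - 90.
Then a = -2/5 is a root, giving the factor (5a + 2) and quotient 3a² - 22a - 45.
The remaining quadratic factors as (a - 9)(3a + 5).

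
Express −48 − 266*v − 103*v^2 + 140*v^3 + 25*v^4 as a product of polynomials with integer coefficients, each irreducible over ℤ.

Testing divisors of the constant over divisors of the leading coefficient, v = −1 is a root, so (v + 1) divides it; the quotient is 25*v^3 + 115*v^2 − 218*v − 48.
Next, v = −1/5 is a root, so (5*v + 1) divides it; the quotient is 5*v^2 + 22*v − 48.
The remaining quadratic factors as (v + 6)(5*v − 8).

(5*v + 1)*(5*v − 8)*(v + 1)*(v + 6)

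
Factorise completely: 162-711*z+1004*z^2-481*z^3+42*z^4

(2*z-1)*(3*z-2)*(7*z-9)*(z-9)

Trying the rational-root candidates, z = 1/2 is a root, giving the factor (2*z-1) and quotient 21*z^3-230*z^2+387*z-162.
Then z = 9/7 is a root, giving the factor (7*z-9) and quotient 3*z^2-29*z+18.
The remaining quadratic factors as (z-9)(3*z-2).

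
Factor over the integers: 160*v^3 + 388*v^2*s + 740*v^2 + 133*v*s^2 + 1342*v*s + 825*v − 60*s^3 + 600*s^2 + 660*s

(4*v − s + 11)*(8*v + 15*s + 15)*(5*v + 4*s)

Group: 4*v*(40*v^2 + 107*v*s + 75*v + 60*s^2 + 60*s) + (−s + 11)*(40*v^2 + 107*v*s + 75*v + 60*s^2 + 60*s); both groups contain (40*v^2 + 107*v*s + 75*v + 60*s^2 + 60*s), so (4*v − s + 11) is a factor with cofactor 40*v^2 + 107*v*s + 75*v + 60*s^2 + 60*s.
The cofactor groups again: 40*v^2 + 107*v*s + 75*v + 60*s^2 + 60*s = 8*v*(5*v + 4*s) + (15*s + 15)*(5*v + 4*s); both groups contain (5*v + 4*s), giving (8*v + 15*s + 15)*(5*v + 4*s).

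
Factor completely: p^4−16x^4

(p)⁴ − (2x)⁴ = ((p)² − (2x)²)((p)² + (2x)²); the first factor splits again, the second (p^2+4x^2) is irreducible.

(p+2x)(p−2x)(p^2+4x^2)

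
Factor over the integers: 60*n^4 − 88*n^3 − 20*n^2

4*n^2*(3*n − 5)*(5*n + 1)

Pull out the common factor 4*n^2, then factor the remaining trinomial.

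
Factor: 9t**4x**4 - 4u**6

Recognize a difference of squares with the parts 3t**2x**2 and 2u**3.

(3t**2x**2 + 2u**3)(3t**2x**2 - 2u**3)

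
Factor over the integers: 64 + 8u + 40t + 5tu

(5t + 8)(u + 8)

Group as (5tu + 40t) + (8u + 64) = 5t(u + 8) + 8(u + 8).
Both groups share the factor (u + 8).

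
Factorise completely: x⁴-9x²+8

(x+1)(x-1)(x²-8)

Substitute u = x² to get a quadratic in u, then factor.
x²-1 is a difference of squares.
x²-8 is irreducible over ℤ (8 is not a perfect square).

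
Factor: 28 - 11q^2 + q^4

Substitute u = q^2 to get a quadratic in u, then factor.
q^2 - 4 is a difference of squares.
q^2 - 7 is irreducible over ℤ (7 is not a perfect square).

(q + 2)(q - 2)(q^2 - 7)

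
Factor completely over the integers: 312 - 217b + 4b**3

By the rational root theorem, b = 3/2 is a root, giving the factor (2b - 3) and quotient 2b**2 + 3b - 104.
The remaining quadratic factors as (b + 8)(2b - 13).

(2b - 13)(2b - 3)(b + 8)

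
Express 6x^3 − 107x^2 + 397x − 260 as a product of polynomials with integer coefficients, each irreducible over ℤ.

(6x − 5)(x − 13)(x − 4)

Trying the rational-root candidates, x = 13 is a root, giving the factor (x − 13) and quotient 6x^2 − 29x + 20.
The remaining quadratic factors as (x − 4)(6x − 5).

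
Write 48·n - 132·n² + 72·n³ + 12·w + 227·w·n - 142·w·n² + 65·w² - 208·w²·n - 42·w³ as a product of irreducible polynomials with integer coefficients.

-(6·w - 2·n + 1)·(w + 4·n)·(7·w + 9·n - 12)

Group: w·(-42·w² - 40·w·n + 65·w + 18·n² - 33·n + 12) + 4·n·(-42·w² - 40·w·n + 65·w + 18·n² - 33·n + 12); both groups contain (-42·w² - 40·w·n + 65·w + 18·n² - 33·n + 12), so (w + 4·n) is a factor with cofactor -42·w² - 40·w·n + 65·w + 18·n² - 33·n + 12.
The cofactor groups again: -42·w² - 40·w·n + 65·w + 18·n² - 33·n + 12 = -6·w·(7·w + 9·n - 12) + (2·n - 1)·(7·w + 9·n - 12); both groups contain (7·w + 9·n - 12), giving -(6·w - 2·n + 1)·(7·w + 9·n - 12).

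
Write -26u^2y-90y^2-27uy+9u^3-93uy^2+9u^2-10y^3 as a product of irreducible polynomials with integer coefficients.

(9u+y+9)(u+2y)(u-5y)

Group: 9u(u^2-3uy-10y^2) + (y+9)(u^2-3uy-10y^2); both groups contain (u^2-3uy-10y^2), so (9u+y+9) is a factor with cofactor u^2-3uy-10y^2.
The cofactor groups again: u^2-3uy-10y^2 = u(u+2y) - 5y(u+2y); both groups contain (u+2y), giving (u-5y)(u+2y).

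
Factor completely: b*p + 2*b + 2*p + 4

Group as (b*p + 2*b) + (2*p + 4) = b*(p + 2) + 2*(p + 2).
Both groups share the factor (p + 2).

(b + 2)*(p + 2)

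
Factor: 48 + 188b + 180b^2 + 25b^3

(5b + 2)(5b + 4)(b + 6)

Trying the rational-root candidates, b = -2/5 is a root, so (5b + 2) divides it; the quotient is 5b^2 + 34b + 24.
The remaining quadratic factors as (b + 6)(5b + 4).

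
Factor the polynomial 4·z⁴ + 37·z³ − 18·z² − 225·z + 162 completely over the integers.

(4·z − 3)·(z + 3)·(z + 9)·(z − 2)

Testing divisors of the constant over divisors of the leading coefficient, z = −3 is a root, giving the factor (z + 3) and quotient 4·z³ + 25·z² − 93·z + 54.
Continuing, z = −9 is a root, so (z + 9) divides it; the quotient is 4·z² − 11·z + 6.
The remaining quadratic factors as (z − 2)(4·z − 3).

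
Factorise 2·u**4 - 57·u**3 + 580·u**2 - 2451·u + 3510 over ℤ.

(2·u - 13)·(u - 10)·(u - 3)·(u - 9)

Among the possible rational roots, u = 3 is a root, giving the factor (u - 3) and quotient 2·u**3 - 51·u**2 + 427·u - 1170.
Next, u = 9 is a root, so (u - 9) divides it; the quotient is 2·u**2 - 33·u + 130.
The remaining quadratic factors as (u - 10)(2·u - 13).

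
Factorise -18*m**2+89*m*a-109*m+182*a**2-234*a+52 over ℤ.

-(2*m-13*a+13)*(9*m+14*a-4)

Group: -2*m*(9*m+14*a-4) + (13*a-13)*(9*m+14*a-4); both groups contain (9*m+14*a-4).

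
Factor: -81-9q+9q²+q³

By the rational root theorem, q = -3 is a root, so (q+3) divides it; the quotient is q²+6q-27.
The remaining quadratic factors as (q-3)(q+9).

(q+3)(q+9)(q-3)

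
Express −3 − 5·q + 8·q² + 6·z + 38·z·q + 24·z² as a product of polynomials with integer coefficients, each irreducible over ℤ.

(6·z + 8·q + 3)·(4·z + q − 1)

Group: 4·z·(6·z + 8·q + 3) + (q − 1)·(6·z + 8·q + 3); both groups contain (6·z + 8·q + 3).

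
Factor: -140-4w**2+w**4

Substitute u = w**2 to get a quadratic in u, then factor.
w**2-14 is irreducible over ℤ (14 is not a perfect square).
w**2+10 is irreducible over ℤ (always positive, so no real roots).

(w**2+10)(w**2-14)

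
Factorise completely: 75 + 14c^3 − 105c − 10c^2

(7c − 5)(2c^2 − 15)

Group as (14c^3 − 105c) + (−10c^2 + 75) = 7c(2c^2 − 15) − 5(2c^2 − 15).
Both groups share the factor (2c^2 − 15).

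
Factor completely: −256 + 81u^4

Write as (9u^2)² − (16)², then factor 9u^2 − 16 once more.

(3u + 4)(3u − 4)(9u^2 + 16)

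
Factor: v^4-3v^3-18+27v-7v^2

Among the possible rational roots, v = -3 is a root, so (v+3) is a factor; dividing leaves v^3-6v^2+11v-6.
Then v = 1 is a root, giving the factor (v-1) and quotient v^2-5v+6.
The remaining quadratic factors as (v-2)(v-3).

(v+3)(v-1)(v-2)(v-3)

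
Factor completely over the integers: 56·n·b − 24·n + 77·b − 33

Group as (56·n·b − 24·n) + (77·b − 33) = 8·n·(7·b − 3) + 11·(7·b − 3).
Both groups share the factor (7·b − 3).

(7·b − 3)·(8·n + 11)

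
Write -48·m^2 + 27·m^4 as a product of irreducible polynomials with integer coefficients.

3·m^2·(3·m + 4)·(3·m - 4)

Pull out the common factor 3·m^2; 9·m^2 - 16 is a difference of squares.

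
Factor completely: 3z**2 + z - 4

Need a pair with product 3·(-4) = -12 and sum 1: that's -3 and 4.
Split the middle term: 3z**2 - 3z + 4z - 4 = 3z(z - 1) + 4(z - 1).

(3z + 4)(z - 1)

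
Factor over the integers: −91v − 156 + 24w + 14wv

(2w − 13)(7v + 12)

Group as (14wv + 24w) + (−91v − 156) = 2w(7v + 12) − 13(7v + 12).
Both groups share the factor (7v + 12).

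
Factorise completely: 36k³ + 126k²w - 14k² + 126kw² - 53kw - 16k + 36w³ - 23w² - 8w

Group: 2k(18k² + 54kw - 7k + 36w² - 23w - 8) + w(18k² + 54kw - 7k + 36w² - 23w - 8); both groups contain (18k² + 54kw - 7k + 36w² - 23w - 8), so (2k + w) is a factor with cofactor 18k² + 54kw - 7k + 36w² - 23w - 8.
The cofactor groups again: 18k² + 54kw - 7k + 36w² - 23w - 8 = 2k(9k + 9w - 8) + (4w + 1)(9k + 9w - 8); both groups contain (9k + 9w - 8), giving (2k + 4w + 1)(9k + 9w - 8).

(2k + 4w + 1)(2k + w)(9k + 9w - 8)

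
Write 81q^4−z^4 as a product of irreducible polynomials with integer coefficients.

(3q+z)(3q−z)(9q^2+z^2)

Difference of squares twice: with A = 3q and B = z, A⁴ − B⁴ = (A² − B²)(A² + B²), and A² − B² factors again.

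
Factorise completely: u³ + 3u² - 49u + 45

(u + 9)(u - 1)(u - 5)

Testing divisors of the constant over divisors of the leading coefficient, u = 1 is a root, so (u - 1) divides it; the quotient is u² + 4u - 45.
The remaining quadratic factors as (u + 9)(u - 5).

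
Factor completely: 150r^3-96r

6r(5r+4)(5r-4)

Pull out the common factor 6r; 25r^2-16 is a difference of squares.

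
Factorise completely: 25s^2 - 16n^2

Recognize a difference of squares with the parts 5s and 4n.

(5s - 4n)(5s + 4n)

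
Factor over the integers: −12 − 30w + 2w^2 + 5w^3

Group as (5w^3 − 30w) + (2w^2 − 12) = 5w(w^2 − 6) + 2(w^2 − 6).
Both groups share the factor (w^2 − 6).

(5w + 2)(w^2 − 6)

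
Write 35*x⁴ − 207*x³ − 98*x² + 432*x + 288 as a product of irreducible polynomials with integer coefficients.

Testing divisors of the constant over divisors of the leading coefficient, x = 6 is a root, so (x − 6) is a factor; dividing leaves 35*x³ + 3*x² − 80*x − 48.
Then x = 12/7 is a root, so (7*x − 12) divides it; the quotient is 5*x² + 9*x + 4.
The remaining quadratic factors as (x + 1)(5*x + 4).

(5*x + 4)*(7*x − 12)*(x + 1)*(x − 6)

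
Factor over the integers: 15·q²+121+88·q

(3·q+11)·(5·q+11)

Need a pair with product 15·121 = 1815 and sum 88: that's 33 and 55.
Split the middle term: 15·q²+33·q + 55·q+121 = 3·q·(5·q+11) + 11·(5·q+11).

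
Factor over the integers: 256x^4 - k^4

(4x)⁴ − (k)⁴ = ((4x)² − (k)²)((4x)² + (k)²); the first factor splits again, the second (16x^2 + k^2) is irreducible.

(4x - k)(4x + k)(16x^2 + k^2)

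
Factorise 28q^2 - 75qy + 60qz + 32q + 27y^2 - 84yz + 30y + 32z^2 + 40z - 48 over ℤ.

(4q - 9y + 4z + 8)(7q - 3y + 8z - 6)

Group: 4q(7q - 3y + 8z - 6) + (-9y + 4z + 8)(7q - 3y + 8z - 6); both groups contain (7q - 3y + 8z - 6).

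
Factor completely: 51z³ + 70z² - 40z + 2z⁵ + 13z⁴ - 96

(2z + 3)(z + 2)(z - 1)(z² + 4z + 16)

Testing divisors of the constant over divisors of the leading coefficient, z = -3/2 is a root, so (2z + 3) divides it; the quotient is z⁴ + 5z³ + 18z² + 8z - 32.
Next, z = 1 is a root, so (z - 1) is a factor; dividing leaves z³ + 6z² + 24z + 32.
Continuing, z = -2 is a root, so (z + 2) divides it; the quotient is z² + 4z + 16.
The quadratic z² + 4z + 16 has discriminant -48 < 0 and is irreducible over ℤ.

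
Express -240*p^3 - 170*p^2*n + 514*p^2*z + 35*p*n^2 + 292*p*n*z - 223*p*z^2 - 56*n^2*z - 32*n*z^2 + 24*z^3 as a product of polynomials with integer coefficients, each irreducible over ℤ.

-(6*p - n - z)*(5*p - 8*z)*(8*p + 7*n - 3*z)

Group: 5*p*(-48*p^2 - 34*p*n + 26*p*z + 7*n^2 + 4*n*z - 3*z^2) - 8*z*(-48*p^2 - 34*p*n + 26*p*z + 7*n^2 + 4*n*z - 3*z^2); both groups contain (-48*p^2 - 34*p*n + 26*p*z + 7*n^2 + 4*n*z - 3*z^2), so (5*p - 8*z) is a factor with cofactor -48*p^2 - 34*p*n + 26*p*z + 7*n^2 + 4*n*z - 3*z^2.
The cofactor groups again: -48*p^2 - 34*p*n + 26*p*z + 7*n^2 + 4*n*z - 3*z^2 = -8*p*(6*p - n - z) + (-7*n + 3*z)*(6*p - n - z); both groups contain (6*p - n - z), giving -(8*p + 7*n - 3*z)*(6*p - n - z).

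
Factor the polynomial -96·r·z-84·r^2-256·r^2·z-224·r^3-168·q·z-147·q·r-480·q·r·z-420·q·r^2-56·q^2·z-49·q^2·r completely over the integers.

-(7·q+4·r)·(7·r+8·z)·(q+8·r+3)

Group: 7·q·(-7·q·r-8·q·z-56·r^2-64·r·z-21·r-24·z) + 4·r·(-7·q·r-8·q·z-56·r^2-64·r·z-21·r-24·z); both groups contain (-7·q·r-8·q·z-56·r^2-64·r·z-21·r-24·z), so (7·q+4·r) is a factor with cofactor -7·q·r-8·q·z-56·r^2-64·r·z-21·r-24·z.
The cofactor groups again: -7·q·r-8·q·z-56·r^2-64·r·z-21·r-24·z = -q·(7·r+8·z) + (-8·r-3)·(7·r+8·z); both groups contain (7·r+8·z), giving -(q+8·r+3)·(7·r+8·z).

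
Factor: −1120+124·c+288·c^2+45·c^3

(3·c+10)·(3·c+14)·(5·c−8)

Among the possible rational roots, c = −14/3 is a root, so (3·c+14) divides it; the quotient is 15·c^2+26·c−80.
The remaining quadratic factors as (3·c+10)(5·c−8).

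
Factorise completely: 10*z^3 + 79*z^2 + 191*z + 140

Among the possible rational roots, z = -7/5 is a root, giving the factor (5*z + 7) and quotient 2*z^2 + 13*z + 20.
The remaining quadratic factors as (2*z + 5)(z + 4).

(2*z + 5)*(5*z + 7)*(z + 4)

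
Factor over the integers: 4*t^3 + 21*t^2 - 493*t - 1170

Testing divisors of the constant over divisors of the leading coefficient, t = 10 is a root, so (t - 10) divides it; the quotient is 4*t^2 + 61*t + 117.
The remaining quadratic factors as (4*t + 9)(t + 13).

(4*t + 9)*(t + 13)*(t - 10)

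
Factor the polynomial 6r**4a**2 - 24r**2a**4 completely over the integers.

6a**2r**2(r - 2a)(r + 2a)

Every term has a factor of 6r**2a**2. Then r**2 - 4a**2 = (r)² − (2a)².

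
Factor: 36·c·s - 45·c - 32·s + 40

Group as (36·c·s - 45·c) + (-32·s + 40) = 9·c·(4·s - 5) - 8·(4·s - 5).
Both groups share the factor (4·s - 5).

(4·s - 5)·(9·c - 8)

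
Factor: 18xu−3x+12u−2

(3x+2)(6u−1)

Group as (18xu−3x) + (12u−2) = 3x(6u−1) + 2(6u−1).
Both groups share the factor (6u−1).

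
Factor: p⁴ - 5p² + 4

(p + 1)(p + 2)(p - 1)(p - 2)

Substitute u = p² to get a quadratic in u, then factor.
p² - 1 is a difference of squares.
p² - 4 is a difference of squares.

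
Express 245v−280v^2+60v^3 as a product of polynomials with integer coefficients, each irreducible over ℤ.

Pull out the common factor 5v, then factor the remaining trinomial.

5v(2v−7)(6v−7)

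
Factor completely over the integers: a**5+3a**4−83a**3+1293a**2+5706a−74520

(a+12)(a+9)(a−6)(a**2−12a+115)

Testing divisors of the constant over divisors of the leading coefficient, a = −9 is a root, so (a+9) divides it; the quotient is a**4−6a**3−29a**2+1554a−8280.
Then a = 6 is a root, giving the factor (a−6) and quotient a**3−29a+1380.
Continuing, a = −12 is a root, so (a+12) divides it; the quotient is a**2−12a+115.
The quadratic a**2−12a+115 has discriminant −316 < 0 and is irreducible over ℤ.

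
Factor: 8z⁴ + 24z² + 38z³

Pull out the common factor 2z², then factor the remaining trinomial.

2z²(4z + 3)(z + 4)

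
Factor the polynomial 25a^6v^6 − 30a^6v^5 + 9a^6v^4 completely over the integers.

Pull out the common factor a^6v^4, leaving 25v^2 − 30v + 9.
Recognize a perfect-square trinomial with the parts 3 and 5v.

a^6v^4(5v − 3)^2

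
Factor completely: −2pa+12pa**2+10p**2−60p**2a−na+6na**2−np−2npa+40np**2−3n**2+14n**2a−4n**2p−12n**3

−(4n−6a+1)(3n−5p+a)(n+2p)

Group: 4n(−3n**2−np−na+10p**2−2pa) + (−6a+1)(−3n**2−np−na+10p**2−2pa); both groups contain (−3n**2−np−na+10p**2−2pa), so (4n−6a+1) is a factor with cofactor −3n**2−np−na+10p**2−2pa.
The cofactor groups again: −3n**2−np−na+10p**2−2pa = −3n(n+2p) + (5p−a)(n+2p); both groups contain (n+2p), giving −(3n−5p+a)(n+2p).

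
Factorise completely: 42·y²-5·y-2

Need a pair with product 42·(-2) = -84 and sum -5: that's 7 and -12.
Split the middle term: 42·y²+7·y - 12·y-2 = 7·y·(6·y+1) - 2·(6·y+1).

(6·y+1)·(7·y-2)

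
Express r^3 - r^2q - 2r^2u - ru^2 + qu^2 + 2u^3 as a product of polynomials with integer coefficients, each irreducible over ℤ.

Group: r(r^2 - rq - 3ru + qu + 2u^2) + u(r^2 - rq - 3ru + qu + 2u^2); both groups contain (r^2 - rq - 3ru + qu + 2u^2), so (r + u) is a factor with cofactor r^2 - rq - 3ru + qu + 2u^2.
The cofactor groups again: r^2 - rq - 3ru + qu + 2u^2 = r(r - u) + (-q - 2u)(r - u); both groups contain (r - u), giving (r - q - 2u)(r - u).

(r - q - 2u)(r + u)(r - u)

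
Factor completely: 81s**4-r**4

(3s)⁴ − (r)⁴ = ((3s)² − (r)²)((3s)² + (r)²); the first factor splits again, the second (9s**2+r**2) is irreducible.

(3s-r)(3s+r)(9s**2+r**2)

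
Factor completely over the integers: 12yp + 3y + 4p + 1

(3y + 1)(4p + 1)

Group as (12yp + 3y) + (4p + 1) = 3y(4p + 1) + (4p + 1).
Both groups share the factor (4p + 1).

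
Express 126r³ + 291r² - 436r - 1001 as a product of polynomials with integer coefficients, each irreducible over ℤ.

Among the possible rational roots, r = 13/7 is a root, giving the factor (7r - 13) and quotient 18r² + 75r + 77.
The remaining quadratic factors as (3r + 7)(6r + 11).

(3r + 7)(6r + 11)(7r - 13)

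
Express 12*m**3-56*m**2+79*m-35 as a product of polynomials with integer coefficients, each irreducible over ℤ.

Trying the rational-root candidates, m = 5/2 is a root, giving the factor (2*m-5) and quotient 6*m**2-13*m+7.
The remaining quadratic factors as (m-1)(6*m-7).

(2*m-5)*(6*m-7)*(m-1)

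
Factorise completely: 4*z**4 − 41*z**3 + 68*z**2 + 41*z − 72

Trying the rational-root candidates, z = 9/4 is a root, so (4*z − 9) divides it; the quotient is z**3 − 8*z**2 − z + 8.
Continuing, z = −1 is a root, giving the factor (z + 1) and quotient z**2 − 9*z + 8.
The remaining quadratic factors as (z − 8)(z − 1).

(4*z − 9)*(z + 1)*(z − 1)*(z − 8)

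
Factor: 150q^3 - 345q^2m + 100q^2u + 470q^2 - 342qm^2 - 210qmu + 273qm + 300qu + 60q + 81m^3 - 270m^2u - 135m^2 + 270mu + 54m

(15q - 3m + 10u + 2)(q - 3m + 3)(10q + 9m)

Group: 15q(10q^2 - 21qm + 30q - 27m^2 + 27m) + (-3m + 10u + 2)(10q^2 - 21qm + 30q - 27m^2 + 27m); both groups contain (10q^2 - 21qm + 30q - 27m^2 + 27m), so (15q - 3m + 10u + 2) is a factor with cofactor 10q^2 - 21qm + 30q - 27m^2 + 27m.
The cofactor groups again: 10q^2 - 21qm + 30q - 27m^2 + 27m = 10q(q - 3m + 3) + 9m(q - 3m + 3); both groups contain (q - 3m + 3), giving (10q + 9m)(q - 3m + 3).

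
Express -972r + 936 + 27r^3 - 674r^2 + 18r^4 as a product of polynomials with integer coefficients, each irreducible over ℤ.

(3r - 2)(6r + 13)(r + 6)(r - 6)

By the rational root theorem, r = 6 is a root, giving the factor (r - 6) and quotient 18r^3 + 135r^2 + 136r - 156.
Next, r = -13/6 is a root, so (6r + 13) is a factor; dividing leaves 3r^2 + 16r - 12.
The remaining quadratic factors as (3r - 2)(r + 6).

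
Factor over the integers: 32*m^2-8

Every term has a factor of 8. Then 4*m^2-1 = (2*m)² − (1)².

8*(2*m+1)*(2*m-1)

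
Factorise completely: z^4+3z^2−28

(z+2)(z−2)(z^2+7)

Substitute u = z^2 to get a quadratic in u, then factor.
z^2−4 is a difference of squares.
z^2+7 is irreducible over ℤ (always positive, so no real roots).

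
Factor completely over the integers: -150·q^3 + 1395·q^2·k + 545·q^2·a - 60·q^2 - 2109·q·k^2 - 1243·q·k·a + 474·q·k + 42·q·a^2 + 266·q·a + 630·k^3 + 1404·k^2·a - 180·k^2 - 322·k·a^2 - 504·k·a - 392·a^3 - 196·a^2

Group: 15·q·(-10·q^2 + 89·q·k + 27·q·a - 4·q - 105·k^2 + 11·k·a + 30·k + 28·a^2 + 14·a) + (-6·k - 14·a)·(-10·q^2 + 89·q·k + 27·q·a - 4·q - 105·k^2 + 11·k·a + 30·k + 28·a^2 + 14·a); both groups contain (-10·q^2 + 89·q·k + 27·q·a - 4·q - 105·k^2 + 11·k·a + 30·k + 28·a^2 + 14·a), so (15·q - 6·k - 14·a) is a factor with cofactor -10·q^2 + 89·q·k + 27·q·a - 4·q - 105·k^2 + 11·k·a + 30·k + 28·a^2 + 14·a.
The cofactor groups again: -10·q^2 + 89·q·k + 27·q·a - 4·q - 105·k^2 + 11·k·a + 30·k + 28·a^2 + 14·a = -2·q·(5·q - 7·k + 4·a + 2) + (15·k + 7·a)·(5·q - 7·k + 4·a + 2); both groups contain (5·q - 7·k + 4·a + 2), giving -(2·q - 15·k - 7·a)·(5·q - 7·k + 4·a + 2).

-(15·q - 6·k - 14·a)·(2·q - 15·k - 7·a)·(5·q - 7·k + 4·a + 2)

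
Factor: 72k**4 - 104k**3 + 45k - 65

Group as (72k**4 + 45k) + (-104k**3 - 65) = 9k(8k**3 + 5) - 13(8k**3 + 5).
Both groups share the factor (8k**3 + 5).

(9k - 13)(8k**3 + 5)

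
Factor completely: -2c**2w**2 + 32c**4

2c**2(4c + w)(4c - w)

Factor out 2c**2, leaving 16c**2 - w**2, which is a difference of two squares.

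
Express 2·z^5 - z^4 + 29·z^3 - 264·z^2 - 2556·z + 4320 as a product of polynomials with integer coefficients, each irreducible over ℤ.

Trying the rational-root candidates, z = 6 is a root, so (z - 6) is a factor; dividing leaves 2·z^4 + 11·z^3 + 95·z^2 + 306·z - 720.
Next, z = 3/2 is a root, so (2·z - 3) is a factor; dividing leaves z^3 + 7·z^2 + 58·z + 240.
Then z = -5 is a root, so (z + 5) is a factor; dividing leaves z^2 + 2·z + 48.
The quadratic z^2 + 2·z + 48 has discriminant -188 < 0 and is irreducible over ℤ.

(2·z - 3)·(z + 5)·(z - 6)·(z^2 + 2·z + 48)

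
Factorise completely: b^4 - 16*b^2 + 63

(b + 3)*(b - 3)*(b^2 - 7)

Substitute u = b^2 to get a quadratic in u, then factor.
b^2 - 7 is irreducible over ℤ (7 is not a perfect square).
b^2 - 9 is a difference of squares.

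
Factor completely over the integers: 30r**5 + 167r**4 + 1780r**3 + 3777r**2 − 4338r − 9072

(2r − 3)(3r + 8)(5r + 7)(r**2 + 3r + 54)

By the rational root theorem, r = 3/2 is a root, so (2r − 3) is a factor; dividing leaves 15r**4 + 106r**3 + 1049r**2 + 3462r + 3024.
Continuing, r = −8/3 is a root, so (3r + 8) is a factor; dividing leaves 5r**3 + 22r**2 + 291r + 378.
Then r = −7/5 is a root, so (5r + 7) is a factor; dividing leaves r**2 + 3r + 54.
The quadratic r**2 + 3r + 54 has discriminant −207 < 0 and is irreducible over ℤ.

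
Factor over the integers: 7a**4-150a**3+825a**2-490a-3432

(7a+11)(a-13)(a-4)(a-6)

Testing divisors of the constant over divisors of the leading coefficient, a = 4 is a root, so (a-4) divides it; the quotient is 7a**3-122a**2+337a+858.
Then a = -11/7 is a root, so (7a+11) divides it; the quotient is a**2-19a+78.
The remaining quadratic factors as (a-6)(a-13).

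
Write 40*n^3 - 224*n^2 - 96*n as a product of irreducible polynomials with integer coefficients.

Pull out the common factor 8*n, then factor the remaining trinomial.

8*n*(5*n + 2)*(n - 6)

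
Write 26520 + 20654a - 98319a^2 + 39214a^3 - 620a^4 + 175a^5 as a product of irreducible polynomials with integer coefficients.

Testing divisors of the constant over divisors of the leading coefficient, a = -2/5 is a root, so (5a + 2) is a factor; dividing leaves 35a^4 - 138a^3 + 7898a^2 - 22823a + 13260.
Next, a = 15/7 is a root, so (7a - 15) is a factor; dividing leaves 5a^3 - 9a^2 + 1109a - 884.
Then a = 4/5 is a root, so (5a - 4) is a factor; dividing leaves a^2 - a + 221.
The quadratic a^2 - a + 221 has discriminant -883 < 0 and is irreducible over ℤ.

(5a + 2)(5a - 4)(7a - 15)(a^2 - a + 221)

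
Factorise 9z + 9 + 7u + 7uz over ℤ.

Group as (7uz + 7u) + (9z + 9) = 7u(z + 1) + 9(z + 1).
Both groups share the factor (z + 1).

(7u + 9)(z + 1)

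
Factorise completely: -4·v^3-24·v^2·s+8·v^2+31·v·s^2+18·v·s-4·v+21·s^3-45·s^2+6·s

-(2·v-3·s)·(v+7·s-1)·(2·v+s-2)

Group: 2·v·(-2·v^2-15·v·s+4·v-7·s^2+15·s-2) - 3·s·(-2·v^2-15·v·s+4·v-7·s^2+15·s-2); both groups contain (-2·v^2-15·v·s+4·v-7·s^2+15·s-2), so (2·v-3·s) is a factor with cofactor -2·v^2-15·v·s+4·v-7·s^2+15·s-2.
The cofactor groups again: -2·v^2-15·v·s+4·v-7·s^2+15·s-2 = -v·(2·v+s-2) + (-7·s+1)·(2·v+s-2); both groups contain (2·v+s-2), giving -(v+7·s-1)·(2·v+s-2).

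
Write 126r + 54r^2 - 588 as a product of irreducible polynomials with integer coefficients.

Pull out the common factor 6, then factor the remaining trinomial.

6(3r + 14)(3r - 7)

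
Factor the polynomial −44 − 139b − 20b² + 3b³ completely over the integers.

(3b + 1)(b + 4)(b − 11)

Among the possible rational roots, b = 11 is a root, so (b − 11) divides it; the quotient is 3b² + 13b + 4.
The remaining quadratic factors as (3b + 1)(b + 4).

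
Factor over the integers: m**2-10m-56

Two integers with product -56 and sum -10 are -14 and 4.

(m+4)(m-14)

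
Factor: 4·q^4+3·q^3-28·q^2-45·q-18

Testing divisors of the constant over divisors of the leading coefficient, q = 3 is a root, so (q-3) divides it; the quotient is 4·q^3+15·q^2+17·q+6.
Next, q = -2 is a root, so (q+2) is a factor; dividing leaves 4·q^2+7·q+3.
The remaining quadratic factors as (q+1)(4·q+3).

(4·q+3)·(q+1)·(q+2)·(q-3)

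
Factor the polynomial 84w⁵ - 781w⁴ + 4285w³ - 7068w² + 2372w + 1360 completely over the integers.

Testing divisors of the constant over divisors of the leading coefficient, w = 5/4 is a root, so (4w - 5) divides it; the quotient is 21w⁴ - 169w³ + 860w² - 692w - 272.
Then w = 4/3 is a root, giving the factor (3w - 4) and quotient 7w³ - 47w² + 224w + 68.
Then w = -2/7 is a root, giving the factor (7w + 2) and quotient w² - 7w + 34.
The quadratic w² - 7w + 34 has discriminant -87 < 0 and is irreducible over ℤ.

(3w - 4)(4w - 5)(7w + 2)(w² - 7w + 34)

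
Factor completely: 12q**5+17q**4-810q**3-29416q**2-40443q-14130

(3q+2)(4q+3)(q-15)(q**2+15q+157)

Among the possible rational roots, q = -2/3 is a root, so (3q+2) divides it; the quotient is 4q**4+3q**3-272q**2-9624q-7065.
Next, q = -3/4 is a root, so (4q+3) divides it; the quotient is q**3-68q-2355.
Next, q = 15 is a root, so (q-15) divides it; the quotient is q**2+15q+157.
The quadratic q**2+15q+157 has discriminant -403 < 0 and is irreducible over ℤ.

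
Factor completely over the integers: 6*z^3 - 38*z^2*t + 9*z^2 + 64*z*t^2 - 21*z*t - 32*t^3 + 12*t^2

(3*z - 4*t)*(2*z - 8*t + 3)*(z - t)

Group: 2*z*(3*z^2 - 7*z*t + 4*t^2) + (-8*t + 3)*(3*z^2 - 7*z*t + 4*t^2); both groups contain (3*z^2 - 7*z*t + 4*t^2), so (2*z - 8*t + 3) is a factor with cofactor 3*z^2 - 7*z*t + 4*t^2.
The cofactor groups again: 3*z^2 - 7*z*t + 4*t^2 = 3*z*(z - t) - 4*t*(z - t); both groups contain (z - t), giving (3*z - 4*t)*(z - t).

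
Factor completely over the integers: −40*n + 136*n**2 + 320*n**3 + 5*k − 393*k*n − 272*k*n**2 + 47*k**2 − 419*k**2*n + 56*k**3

Group: 8*k*(7*k**2 − 48*k*n + 5*k − 64*n**2 − 40*n) + (−5*n + 1)*(7*k**2 − 48*k*n + 5*k − 64*n**2 − 40*n); both groups contain (7*k**2 − 48*k*n + 5*k − 64*n**2 − 40*n), so (8*k − 5*n + 1) is a factor with cofactor 7*k**2 − 48*k*n + 5*k − 64*n**2 − 40*n.
The cofactor groups again: 7*k**2 − 48*k*n + 5*k − 64*n**2 − 40*n = 7*k*(k − 8*n) + (8*n + 5)*(k − 8*n); both groups contain (k − 8*n), giving (7*k + 8*n + 5)*(k − 8*n).

(7*k + 8*n + 5)*(8*k − 5*n + 1)*(k − 8*n)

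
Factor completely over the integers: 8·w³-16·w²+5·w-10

(w-2)·(8·w²+5)

Group as (8·w³+5·w) + (-16·w²-10) = w·(8·w²+5) - 2·(8·w²+5).
Both groups share the factor (8·w²+5).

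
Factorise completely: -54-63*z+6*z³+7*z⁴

Group as (7*z⁴-63*z) + (6*z³-54) = 7*z*(z³-9) + 6*(z³-9).
Both groups share the factor (z³-9).

(7*z+6)*(z³-9)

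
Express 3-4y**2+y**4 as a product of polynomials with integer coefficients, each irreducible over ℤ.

(y+1)(y-1)(y**2-3)

Substitute u = y**2 to get a quadratic in u, then factor.
y**2-3 is irreducible over ℤ (3 is not a perfect square).
y**2-1 is a difference of squares.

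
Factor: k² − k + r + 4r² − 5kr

(k − 4r − 1)(k − r)

Group: k(k − 4r − 1) − r(k − 4r − 1); both groups contain (k − 4r − 1).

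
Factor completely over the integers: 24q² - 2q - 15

Need a pair with product 24·(-15) = -360 and sum -2: that's -20 and 18.
Split the middle term: 24q² - 20q + 18q - 15 = 4q(6q - 5) + 3(6q - 5).

(4q + 3)(6q - 5)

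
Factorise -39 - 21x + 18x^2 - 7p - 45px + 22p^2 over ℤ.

(11p - 6x + 13)(2p - 3x - 3)

Group: 11p(2p - 3x - 3) + (-6x + 13)(2p - 3x - 3); both groups contain (2p - 3x - 3).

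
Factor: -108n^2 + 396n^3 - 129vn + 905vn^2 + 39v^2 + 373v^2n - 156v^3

Group: v(-156v^2 - 251vn + 39v - 99n^2 + 27n) - 4n(-156v^2 - 251vn + 39v - 99n^2 + 27n); both groups contain (-156v^2 - 251vn + 39v - 99n^2 + 27n), so (v - 4n) is a factor with cofactor -156v^2 - 251vn + 39v - 99n^2 + 27n.
The cofactor groups again: -156v^2 - 251vn + 39v - 99n^2 + 27n = -13v(12v + 11n - 3) - 9n(12v + 11n - 3); both groups contain (12v + 11n - 3), giving -(13v + 9n)(12v + 11n - 3).

-(v - 4n)(12v + 11n - 3)(13v + 9n)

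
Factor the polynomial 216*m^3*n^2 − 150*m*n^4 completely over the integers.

6*m*n^2*(6*m + 5*n)*(6*m − 5*n)

Factor out 6*m*n^2, leaving 36*m^2 − 25*n^2, which is a difference of two squares.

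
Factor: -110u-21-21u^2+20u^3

(4u+7)(5u+1)(u-3)

By the rational root theorem, u = 3 is a root, so (u-3) is a factor; dividing leaves 20u^2+39u+7.
The remaining quadratic factors as (5u+1)(4u+7).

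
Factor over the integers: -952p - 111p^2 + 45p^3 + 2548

(3p + 14)(3p - 13)(5p - 14)

By the rational root theorem, p = 13/3 is a root, so (3p - 13) divides it; the quotient is 15p^2 + 28p - 196.
The remaining quadratic factors as (3p + 14)(5p - 14).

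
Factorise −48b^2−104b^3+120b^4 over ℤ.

Pull out the common factor 8b^2, then factor the remaining trinomial.

8b^2(3b+1)(5b−6)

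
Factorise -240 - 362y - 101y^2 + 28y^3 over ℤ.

Among the possible rational roots, y = -8/7 is a root, so (7y + 8) divides it; the quotient is 4y^2 - 19y - 30.
The remaining quadratic factors as (4y + 5)(y - 6).

(4y + 5)(7y + 8)(y - 6)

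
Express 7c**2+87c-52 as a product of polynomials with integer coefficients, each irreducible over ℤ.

(7c-4)(c+13)

Need a pair with product 7·(-52) = -364 and sum 87: that's -4 and 91.
Split the middle term: 7c**2-4c + 91c-52 = c(7c-4) + 13(7c-4).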